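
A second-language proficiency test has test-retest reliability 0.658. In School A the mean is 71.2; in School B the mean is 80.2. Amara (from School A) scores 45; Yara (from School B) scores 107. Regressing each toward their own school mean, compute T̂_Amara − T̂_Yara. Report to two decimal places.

-43.87

T̂_Amara = 0.658(45) + 0.342(71.2) = 53.9604
T̂_Yara = 0.658(107) + 0.342(80.2) = 97.8344
Difference = 53.9604 − 97.8344 = -43.8740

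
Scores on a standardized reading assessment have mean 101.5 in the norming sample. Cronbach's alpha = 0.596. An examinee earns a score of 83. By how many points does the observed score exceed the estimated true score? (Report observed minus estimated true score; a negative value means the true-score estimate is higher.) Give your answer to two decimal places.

-7.47

T̂ = ρX + (1 − ρ)μ
  = 0.596 × 83 + 0.404 × 101.5
  = 49.468 + 41.0060
  = 90.4740
  ≈ 90.474
X − T̂ = 83 − 90.474 = -7.474 → -7.47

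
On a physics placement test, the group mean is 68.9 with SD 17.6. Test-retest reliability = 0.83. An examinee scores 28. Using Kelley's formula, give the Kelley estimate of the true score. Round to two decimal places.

34.95

Regress the observed score toward the mean by the unreliability: T̂ = 0.83·28 + 0.17·68.9 = 23.24 + 11.713 = 34.953.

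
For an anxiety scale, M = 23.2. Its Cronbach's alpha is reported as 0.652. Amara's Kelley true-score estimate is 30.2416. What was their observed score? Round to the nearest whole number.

34

T̂ = ρX + (1 − ρ)μ  ⇒  X = (T̂ − (1 − ρ)μ) / ρ
X = (30.2416 − 0.348 × 23.2) / 0.652 = (30.2416 − 8.0736) / 0.652 = 22.1680 / 0.652 = 34.00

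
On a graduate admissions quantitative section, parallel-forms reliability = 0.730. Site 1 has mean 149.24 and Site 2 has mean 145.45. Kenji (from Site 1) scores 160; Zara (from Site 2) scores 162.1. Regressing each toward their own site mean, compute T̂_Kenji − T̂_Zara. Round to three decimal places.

T̂_Kenji = 0.730(160) + 0.270(149.24) = 157.09480
T̂_Zara = 0.730(162.1) + 0.270(145.45) = 157.60450
Difference = 157.09480 − 157.60450 = -0.50970

-0.510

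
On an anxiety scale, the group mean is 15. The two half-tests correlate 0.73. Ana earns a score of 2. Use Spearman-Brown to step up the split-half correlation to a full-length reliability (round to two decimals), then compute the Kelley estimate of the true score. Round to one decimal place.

Spearman-Brown: ρ = 2r/(1 + r) = 2(0.73)/(1 + 0.73) = 1.460/1.73 = 0.8439 → 0.84
T̂ = 0.84(2) + 0.16(15) = 1.68 + 2.40 = 4.08 → 4.1

4.1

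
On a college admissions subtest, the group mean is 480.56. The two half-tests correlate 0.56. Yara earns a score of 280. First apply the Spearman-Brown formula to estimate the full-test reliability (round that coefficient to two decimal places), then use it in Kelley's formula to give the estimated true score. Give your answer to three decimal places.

336.157

Spearman-Brown: ρ = 2r/(1 + r) = 2(0.56)/(1 + 0.56) = 1.120/1.56 = 0.7179 → 0.72
T̂ = ρX + (1 − ρ)μ
  = 0.72 × 280 + 0.28 × 480.56
  = 201.60 + 134.5568
  = 336.1568
  ≈ 336.157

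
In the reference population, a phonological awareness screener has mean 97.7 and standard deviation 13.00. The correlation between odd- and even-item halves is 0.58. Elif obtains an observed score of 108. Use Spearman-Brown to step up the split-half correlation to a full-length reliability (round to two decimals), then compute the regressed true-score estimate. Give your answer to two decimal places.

Spearman-Brown: ρ = 2r/(1 + r) = 2(0.58)/(1 + 0.58) = 1.160/1.58 = 0.7342 → 0.73
Kelley's formula gives T̂ = 0.73·108 + 0.27·97.7 = 78.84 + 26.379 = 105.219.

105.22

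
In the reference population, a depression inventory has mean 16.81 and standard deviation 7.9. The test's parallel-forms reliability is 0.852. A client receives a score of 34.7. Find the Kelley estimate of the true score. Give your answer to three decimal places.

32.052

T̂ = ρX + (1 − ρ)μ
  = 0.852 × 34.7 + 0.148 × 16.81
  = 29.5644 + 2.48788
  = 32.0523
  ≈ 32.052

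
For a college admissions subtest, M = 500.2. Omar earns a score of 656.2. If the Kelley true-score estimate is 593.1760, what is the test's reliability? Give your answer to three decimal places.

T̂ = ρX + (1 − ρ)μ  ⇒  T̂ − μ = ρ(X − μ)
ρ = (T̂ − μ)/(X − μ) = (593.1760 − 500.2) / (656.2 − 500.2) = 92.9760 / 156.0 = 0.59600

0.596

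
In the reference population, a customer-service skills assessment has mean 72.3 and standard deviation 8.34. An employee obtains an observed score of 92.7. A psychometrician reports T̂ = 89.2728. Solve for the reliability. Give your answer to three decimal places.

0.832

T̂ = ρX + (1 − ρ)μ  ⇒  T̂ − μ = ρ(X − μ)
ρ = (T̂ − μ)/(X − μ) = (89.2728 − 72.3) / (92.7 − 72.3) = 16.9728 / 20.4 = 0.83200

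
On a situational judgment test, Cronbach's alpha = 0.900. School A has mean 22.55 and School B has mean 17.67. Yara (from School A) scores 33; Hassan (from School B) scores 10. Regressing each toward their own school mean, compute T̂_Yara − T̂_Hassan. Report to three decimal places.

21.188

T̂_Yara = 0.900(33) + 0.100(22.55) = 31.95500
T̂_Hassan = 0.900(10) + 0.100(17.67) = 10.76700
Difference = 31.95500 − 10.76700 = 21.18800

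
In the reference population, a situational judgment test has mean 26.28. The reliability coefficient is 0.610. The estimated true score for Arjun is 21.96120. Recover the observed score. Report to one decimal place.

19.2

T̂ = ρX + (1 − ρ)μ  ⇒  X = (T̂ − (1 − ρ)μ) / ρ
X = (21.96120 − 0.390 × 26.28) / 0.610 = (21.96120 − 10.24920) / 0.610 = 11.71200 / 0.610 = 19.200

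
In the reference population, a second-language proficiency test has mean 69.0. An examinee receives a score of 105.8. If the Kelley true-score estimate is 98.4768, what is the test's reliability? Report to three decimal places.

T̂ = ρX + (1 − ρ)μ  ⇒  T̂ − μ = ρ(X − μ)
ρ = (T̂ − μ)/(X − μ) = (98.4768 − 69.0) / (105.8 − 69.0) = 29.4768 / 36.8 = 0.80100

0.801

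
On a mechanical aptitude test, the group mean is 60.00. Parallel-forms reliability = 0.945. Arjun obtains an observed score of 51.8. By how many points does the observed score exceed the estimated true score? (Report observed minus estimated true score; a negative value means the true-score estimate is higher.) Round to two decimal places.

-0.45

T̂ = 0.945(51.8) + 0.055(60.00) = 48.9510 + 3.30000 = 52.2510 → 52.251
X − T̂ = 51.8 − 52.251 = -0.451 → -0.45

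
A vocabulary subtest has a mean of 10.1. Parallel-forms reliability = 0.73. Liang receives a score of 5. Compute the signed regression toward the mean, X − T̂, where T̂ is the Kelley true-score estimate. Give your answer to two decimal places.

T̂ = ρX + (1 − ρ)μ
  = 0.73 × 5 + 0.27 × 10.1
  = 3.65 + 2.727
  = 6.3770
  ≈ 6.377
X − T̂ = 5 − 6.377 = -1.377 → -1.38

-1.38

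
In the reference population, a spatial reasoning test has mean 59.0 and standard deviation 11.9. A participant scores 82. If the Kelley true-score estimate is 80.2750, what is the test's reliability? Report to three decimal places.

T̂ = ρX + (1 − ρ)μ  ⇒  T̂ − μ = ρ(X − μ)
ρ = (T̂ − μ)/(X − μ) = (80.2750 − 59.0) / (82 − 59.0) = 21.2750 / 23.0 = 0.92500

0.925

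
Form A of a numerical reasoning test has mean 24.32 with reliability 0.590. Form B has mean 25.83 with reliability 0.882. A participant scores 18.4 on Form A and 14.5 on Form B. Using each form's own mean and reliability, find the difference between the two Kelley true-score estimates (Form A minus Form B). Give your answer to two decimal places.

4.99

T̂_A = 0.590(18.4) + 0.410(24.32) = 20.8272
T̂_B = 0.882(14.5) + 0.118(25.83) = 15.8369
T̂_A − T̂_B = 4.9903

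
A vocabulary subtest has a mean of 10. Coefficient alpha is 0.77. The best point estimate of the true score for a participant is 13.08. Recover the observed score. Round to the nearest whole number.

T̂ = ρX + (1 − ρ)μ  ⇒  X = (T̂ − (1 − ρ)μ) / ρ
X = (13.08 − 0.23 × 10) / 0.77 = (13.08 − 2.30) / 0.77 = 10.78 / 0.77 = 14.00

14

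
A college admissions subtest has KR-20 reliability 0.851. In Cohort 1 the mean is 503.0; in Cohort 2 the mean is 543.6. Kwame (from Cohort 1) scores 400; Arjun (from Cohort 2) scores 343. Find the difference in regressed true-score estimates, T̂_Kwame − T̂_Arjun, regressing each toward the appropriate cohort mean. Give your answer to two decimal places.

T̂_Kwame = 0.851(400) + 0.149(503.0) = 415.3470
T̂_Arjun = 0.851(343) + 0.149(543.6) = 372.8894
Difference = 415.3470 − 372.8894 = 42.4576

42.46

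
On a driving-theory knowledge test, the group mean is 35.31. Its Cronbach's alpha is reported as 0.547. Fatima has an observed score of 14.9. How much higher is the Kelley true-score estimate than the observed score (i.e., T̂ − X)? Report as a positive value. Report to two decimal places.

T̂ = ρX + (1 − ρ)μ
  = 0.547 × 14.9 + 0.453 × 35.31
  = 8.1503 + 15.99543
  = 24.1457
  ≈ 24.146
T̂ − X = 24.146 − 14.9 = 9.246 → 9.25

9.25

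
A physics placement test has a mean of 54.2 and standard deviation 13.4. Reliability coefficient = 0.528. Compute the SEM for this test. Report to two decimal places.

SEM = SD · √(1 − ρ) = 13.4 × √0.472 = 13.4 × 0.6870 = 9.206

9.21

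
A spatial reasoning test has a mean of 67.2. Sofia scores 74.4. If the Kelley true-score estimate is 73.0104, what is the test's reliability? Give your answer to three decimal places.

0.807

T̂ = ρX + (1 − ρ)μ  ⇒  T̂ − μ = ρ(X − μ)
ρ = (T̂ − μ)/(X − μ) = (73.0104 − 67.2) / (74.4 − 67.2) = 5.8104 / 7.2 = 0.80700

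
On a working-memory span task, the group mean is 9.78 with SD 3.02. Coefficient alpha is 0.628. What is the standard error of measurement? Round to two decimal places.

1.84

SEM = SD · √(1 − ρ) = 3.02 × √0.372 = 3.02 × 0.6099 = 1.842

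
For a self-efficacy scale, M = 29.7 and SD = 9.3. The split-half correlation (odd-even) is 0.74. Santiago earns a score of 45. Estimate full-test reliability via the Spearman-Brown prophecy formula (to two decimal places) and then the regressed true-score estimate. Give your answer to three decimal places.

42.705

Spearman-Brown: ρ = 2r/(1 + r) = 2(0.74)/(1 + 0.74) = 1.480/1.74 = 0.8506 → 0.85
Regress the observed score toward the mean by the unreliability: T̂ = 0.85·45 + 0.15·29.7 = 38.25 + 4.455 = 42.7050.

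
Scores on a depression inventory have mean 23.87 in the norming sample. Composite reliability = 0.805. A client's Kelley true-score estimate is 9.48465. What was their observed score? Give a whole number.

6

T̂ = ρX + (1 − ρ)μ  ⇒  X = (T̂ − (1 − ρ)μ) / ρ
X = (9.48465 − 0.195 × 23.87) / 0.805 = (9.48465 − 4.65465) / 0.805 = 4.83000 / 0.805 = 6.00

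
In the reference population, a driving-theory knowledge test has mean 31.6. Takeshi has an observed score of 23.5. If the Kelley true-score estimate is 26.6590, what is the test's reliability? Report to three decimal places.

0.610

T̂ = ρX + (1 − ρ)μ  ⇒  T̂ − μ = ρ(X − μ)
ρ = (T̂ − μ)/(X − μ) = (26.6590 − 31.6) / (23.5 − 31.6) = -4.9410 / -8.1 = 0.61000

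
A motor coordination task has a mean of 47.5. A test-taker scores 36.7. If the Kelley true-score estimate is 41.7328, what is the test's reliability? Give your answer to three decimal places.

T̂ = ρX + (1 − ρ)μ  ⇒  T̂ − μ = ρ(X − μ)
ρ = (T̂ − μ)/(X − μ) = (41.7328 − 47.5) / (36.7 − 47.5) = -5.7672 / -10.8 = 0.53400

0.534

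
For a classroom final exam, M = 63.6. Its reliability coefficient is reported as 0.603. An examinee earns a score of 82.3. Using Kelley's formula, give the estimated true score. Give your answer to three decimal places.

74.876

Kelley's formula gives T̂ = 0.603·82.3 + 0.397·63.6 = 49.6269 + 25.2492 = 74.8761.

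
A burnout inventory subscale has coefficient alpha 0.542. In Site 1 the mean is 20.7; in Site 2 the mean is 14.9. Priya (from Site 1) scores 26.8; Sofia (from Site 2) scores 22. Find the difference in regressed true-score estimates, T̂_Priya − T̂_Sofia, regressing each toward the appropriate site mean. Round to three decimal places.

T̂_Priya = 0.542(26.8) + 0.458(20.7) = 24.00620
T̂_Sofia = 0.542(22) + 0.458(14.9) = 18.74820
Difference = 24.00620 − 18.74820 = 5.25800

5.258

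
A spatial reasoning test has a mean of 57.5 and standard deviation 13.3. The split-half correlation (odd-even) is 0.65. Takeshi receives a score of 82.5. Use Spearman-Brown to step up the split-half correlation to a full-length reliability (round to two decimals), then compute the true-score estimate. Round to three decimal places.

Spearman-Brown: ρ = 2r/(1 + r) = 2(0.65)/(1 + 0.65) = 1.300/1.65 = 0.7879 → 0.79
T̂ = ρX + (1 − ρ)μ
  = 0.79 × 82.5 + 0.21 × 57.5
  = 65.175 + 12.075
  = 77.2500
  ≈ 77.250

77.250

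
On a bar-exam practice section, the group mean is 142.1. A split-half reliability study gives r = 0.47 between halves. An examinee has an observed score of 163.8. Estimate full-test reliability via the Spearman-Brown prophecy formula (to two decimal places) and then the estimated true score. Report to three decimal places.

Spearman-Brown: ρ = 2r/(1 + r) = 2(0.47)/(1 + 0.47) = 0.940/1.47 = 0.6395 → 0.64
T̂ = ρX + (1 − ρ)μ
  = 0.64 × 163.8 + 0.36 × 142.1
  = 104.832 + 51.156
  = 155.9880
  ≈ 155.988

155.988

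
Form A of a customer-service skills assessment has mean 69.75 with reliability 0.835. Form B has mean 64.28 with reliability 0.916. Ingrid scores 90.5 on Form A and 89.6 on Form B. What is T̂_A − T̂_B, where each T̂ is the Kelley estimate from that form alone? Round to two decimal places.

-0.40

T̂_A = 0.835(90.5) + 0.165(69.75) = 87.0763
T̂_B = 0.916(89.6) + 0.084(64.28) = 87.4731
T̂_A − T̂_B = -0.3969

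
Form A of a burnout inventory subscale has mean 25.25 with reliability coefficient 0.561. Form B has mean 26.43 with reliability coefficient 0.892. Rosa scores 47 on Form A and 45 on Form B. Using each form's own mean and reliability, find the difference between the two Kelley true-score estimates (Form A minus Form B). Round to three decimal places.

T̂_A = 0.561(47) + 0.439(25.25) = 37.45175
T̂_B = 0.892(45) + 0.108(26.43) = 42.99444
T̂_A − T̂_B = -5.54269

-5.543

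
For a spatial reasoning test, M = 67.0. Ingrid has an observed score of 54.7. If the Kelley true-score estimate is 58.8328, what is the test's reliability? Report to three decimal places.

0.664

T̂ = ρX + (1 − ρ)μ  ⇒  T̂ − μ = ρ(X − μ)
ρ = (T̂ − μ)/(X − μ) = (58.8328 − 67.0) / (54.7 − 67.0) = -8.1672 / -12.3 = 0.66400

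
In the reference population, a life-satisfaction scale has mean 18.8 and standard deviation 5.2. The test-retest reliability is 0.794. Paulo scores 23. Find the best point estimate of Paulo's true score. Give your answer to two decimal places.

T̂ = ρX + (1 − ρ)μ
  = 0.794 × 23 + 0.206 × 18.8
  = 18.262 + 3.8728
  = 22.135
  ≈ 22.13

22.13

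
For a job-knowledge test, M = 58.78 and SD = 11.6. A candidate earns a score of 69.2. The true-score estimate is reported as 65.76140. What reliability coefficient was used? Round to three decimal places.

0.670

T̂ = ρX + (1 − ρ)μ  ⇒  T̂ − μ = ρ(X − μ)
ρ = (T̂ − μ)/(X − μ) = (65.76140 − 58.78) / (69.2 − 58.78) = 6.98140 / 10.42 = 0.67000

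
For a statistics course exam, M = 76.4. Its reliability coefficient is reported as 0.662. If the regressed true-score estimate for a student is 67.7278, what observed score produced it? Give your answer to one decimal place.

T̂ = ρX + (1 − ρ)μ  ⇒  X = (T̂ − (1 − ρ)μ) / ρ
X = (67.7278 − 0.338 × 76.4) / 0.662 = (67.7278 − 25.8232) / 0.662 = 41.9046 / 0.662 = 63.300

63.3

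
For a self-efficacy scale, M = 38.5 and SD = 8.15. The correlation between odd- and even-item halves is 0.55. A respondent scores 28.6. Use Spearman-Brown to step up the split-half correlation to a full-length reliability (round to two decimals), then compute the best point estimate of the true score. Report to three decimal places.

31.471

Spearman-Brown: ρ = 2r/(1 + r) = 2(0.55)/(1 + 0.55) = 1.100/1.55 = 0.7097 → 0.71
Weight the observed score by reliability and the mean by (1 − reliability): T̂ = 0.71·28.6 + 0.29·38.5 = 20.306 + 11.165 = 31.4710.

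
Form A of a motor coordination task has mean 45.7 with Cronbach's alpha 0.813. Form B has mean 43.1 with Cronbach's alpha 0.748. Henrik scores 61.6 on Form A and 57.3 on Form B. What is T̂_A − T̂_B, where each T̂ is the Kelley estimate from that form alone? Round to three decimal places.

4.905

T̂_A = 0.813(61.6) + 0.187(45.7) = 58.62670
T̂_B = 0.748(57.3) + 0.252(43.1) = 53.72160
T̂_A − T̂_B = 4.90510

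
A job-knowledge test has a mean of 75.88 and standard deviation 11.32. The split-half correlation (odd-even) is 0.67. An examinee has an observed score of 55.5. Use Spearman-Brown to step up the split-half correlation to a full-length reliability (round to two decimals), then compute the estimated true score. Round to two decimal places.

Spearman-Brown: ρ = 2r/(1 + r) = 2(0.67)/(1 + 0.67) = 1.340/1.67 = 0.8024 → 0.80
T̂ = 0.80(55.5) + 0.20(75.88) = 44.400 + 15.1760 = 59.576 → 59.58

59.58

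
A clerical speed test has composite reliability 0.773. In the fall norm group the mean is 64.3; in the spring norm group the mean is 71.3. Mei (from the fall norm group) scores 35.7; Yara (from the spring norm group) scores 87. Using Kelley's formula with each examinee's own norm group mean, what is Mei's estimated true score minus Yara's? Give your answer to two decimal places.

T̂_Mei = 0.773(35.7) + 0.227(64.3) = 42.1922
T̂_Yara = 0.773(87) + 0.227(71.3) = 83.4361
Difference = 42.1922 − 83.4361 = -41.2439

-41.24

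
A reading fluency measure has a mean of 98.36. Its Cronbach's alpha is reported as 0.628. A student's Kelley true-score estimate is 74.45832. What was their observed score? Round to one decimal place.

60.3

T̂ = ρX + (1 − ρ)μ  ⇒  X = (T̂ − (1 − ρ)μ) / ρ
X = (74.45832 − 0.372 × 98.36) / 0.628 = (74.45832 − 36.58992) / 0.628 = 37.86840 / 0.628 = 60.300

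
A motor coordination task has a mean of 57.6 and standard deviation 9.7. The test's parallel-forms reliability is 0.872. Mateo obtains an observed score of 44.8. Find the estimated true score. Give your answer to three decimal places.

46.438

T̂ = ρX + (1 − ρ)μ
  = 0.872 × 44.8 + 0.128 × 57.6
  = 39.0656 + 7.3728
  = 46.4384
  ≈ 46.438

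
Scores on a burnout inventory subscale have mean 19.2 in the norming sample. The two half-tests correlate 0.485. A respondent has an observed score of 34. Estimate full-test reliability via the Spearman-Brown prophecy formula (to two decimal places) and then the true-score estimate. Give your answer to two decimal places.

28.82

Spearman-Brown: ρ = 2r/(1 + r) = 2(0.485)/(1 + 0.485) = 0.9700/1.485 = 0.6532 → 0.65
T̂ = ρX + (1 − ρ)μ
  = 0.65 × 34 + 0.35 × 19.2
  = 22.10 + 6.720
  = 28.820
  ≈ 28.82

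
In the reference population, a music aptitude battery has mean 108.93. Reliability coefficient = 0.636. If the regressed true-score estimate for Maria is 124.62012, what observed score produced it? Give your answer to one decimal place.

133.6

T̂ = ρX + (1 − ρ)μ  ⇒  X = (T̂ − (1 − ρ)μ) / ρ
X = (124.62012 − 0.364 × 108.93) / 0.636 = (124.62012 − 39.65052) / 0.636 = 84.96960 / 0.636 = 133.600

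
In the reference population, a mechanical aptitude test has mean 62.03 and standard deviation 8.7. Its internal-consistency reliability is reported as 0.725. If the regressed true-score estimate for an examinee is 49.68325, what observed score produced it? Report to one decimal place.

45.0

T̂ = ρX + (1 − ρ)μ  ⇒  X = (T̂ − (1 − ρ)μ) / ρ
X = (49.68325 − 0.275 × 62.03) / 0.725 = (49.68325 − 17.05825) / 0.725 = 32.62500 / 0.725 = 45.000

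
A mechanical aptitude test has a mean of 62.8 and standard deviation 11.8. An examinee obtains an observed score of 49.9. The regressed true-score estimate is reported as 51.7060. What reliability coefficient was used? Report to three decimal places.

T̂ = ρX + (1 − ρ)μ  ⇒  T̂ − μ = ρ(X − μ)
ρ = (T̂ − μ)/(X − μ) = (51.7060 − 62.8) / (49.9 − 62.8) = -11.0940 / -12.9 = 0.86000

0.860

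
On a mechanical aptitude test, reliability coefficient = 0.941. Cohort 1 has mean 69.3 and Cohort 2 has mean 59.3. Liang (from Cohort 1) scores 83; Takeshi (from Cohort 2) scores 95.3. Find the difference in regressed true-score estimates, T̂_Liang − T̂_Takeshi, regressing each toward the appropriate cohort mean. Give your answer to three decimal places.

T̂_Liang = 0.941(83) + 0.059(69.3) = 82.19170
T̂_Takeshi = 0.941(95.3) + 0.059(59.3) = 93.17600
Difference = 82.19170 − 93.17600 = -10.98430

-10.984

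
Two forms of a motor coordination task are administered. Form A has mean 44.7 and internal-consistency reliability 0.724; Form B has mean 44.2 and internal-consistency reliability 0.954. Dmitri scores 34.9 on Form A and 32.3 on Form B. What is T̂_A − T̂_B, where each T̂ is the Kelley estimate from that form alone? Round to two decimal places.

4.76

T̂_A = 0.724(34.9) + 0.276(44.7) = 37.6048
T̂_B = 0.954(32.3) + 0.046(44.2) = 32.8474
T̂_A − T̂_B = 4.7574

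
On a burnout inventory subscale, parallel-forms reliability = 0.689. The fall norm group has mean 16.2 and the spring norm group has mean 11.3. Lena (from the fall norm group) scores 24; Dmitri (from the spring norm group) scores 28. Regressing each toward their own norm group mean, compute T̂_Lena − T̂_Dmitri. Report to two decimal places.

-1.23

T̂_Lena = 0.689(24) + 0.311(16.2) = 21.5742
T̂_Dmitri = 0.689(28) + 0.311(11.3) = 22.8063
Difference = 21.5742 − 22.8063 = -1.2321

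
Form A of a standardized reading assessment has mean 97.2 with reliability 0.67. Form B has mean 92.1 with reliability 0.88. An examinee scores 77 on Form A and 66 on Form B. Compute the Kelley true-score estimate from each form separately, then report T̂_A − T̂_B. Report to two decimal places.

T̂_A = 0.67(77) + 0.33(97.2) = 83.6660
T̂_B = 0.88(66) + 0.12(92.1) = 69.1320
T̂_A − T̂_B = 14.5340

14.53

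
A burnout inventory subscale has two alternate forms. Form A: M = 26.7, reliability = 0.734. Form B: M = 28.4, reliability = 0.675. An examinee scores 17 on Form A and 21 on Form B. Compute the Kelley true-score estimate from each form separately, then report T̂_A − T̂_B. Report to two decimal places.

T̂_A = 0.734(17) + 0.266(26.7) = 19.5802
T̂_B = 0.675(21) + 0.325(28.4) = 23.4050
T̂_A − T̂_B = -3.8248

-3.82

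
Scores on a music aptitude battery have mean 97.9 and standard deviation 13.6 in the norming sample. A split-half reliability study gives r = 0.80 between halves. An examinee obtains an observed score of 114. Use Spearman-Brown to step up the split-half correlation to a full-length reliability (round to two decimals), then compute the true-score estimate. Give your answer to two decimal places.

Spearman-Brown: ρ = 2r/(1 + r) = 2(0.80)/(1 + 0.80) = 1.600/1.80 = 0.8889 → 0.89
T̂ = ρX + (1 − ρ)μ
  = 0.89 × 114 + 0.11 × 97.9
  = 101.46 + 10.769
  = 112.229
  ≈ 112.23

112.23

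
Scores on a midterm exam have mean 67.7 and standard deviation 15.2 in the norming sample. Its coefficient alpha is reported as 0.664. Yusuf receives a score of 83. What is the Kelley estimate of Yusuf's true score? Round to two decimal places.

77.86

Kelley's formula gives T̂ = 0.664·83 + 0.336·67.7 = 55.112 + 22.7472 = 77.859.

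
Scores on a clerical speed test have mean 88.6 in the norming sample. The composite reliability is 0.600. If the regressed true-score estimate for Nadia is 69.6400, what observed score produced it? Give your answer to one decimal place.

57.0

T̂ = ρX + (1 − ρ)μ  ⇒  X = (T̂ − (1 − ρ)μ) / ρ
X = (69.6400 − 0.400 × 88.6) / 0.600 = (69.6400 − 35.4400) / 0.600 = 34.2000 / 0.600 = 57.000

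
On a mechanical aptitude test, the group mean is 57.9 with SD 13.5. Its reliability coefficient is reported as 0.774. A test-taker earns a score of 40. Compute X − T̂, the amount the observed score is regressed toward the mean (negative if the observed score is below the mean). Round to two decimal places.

T̂ = ρX + (1 − ρ)μ
  = 0.774 × 40 + 0.226 × 57.9
  = 30.960 + 13.0854
  = 44.0454
  ≈ 44.045
X − T̂ = 40 − 44.045 = -4.045 → -4.05

-4.05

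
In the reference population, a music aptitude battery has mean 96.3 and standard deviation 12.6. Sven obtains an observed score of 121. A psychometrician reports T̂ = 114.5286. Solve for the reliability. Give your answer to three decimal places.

T̂ = ρX + (1 − ρ)μ  ⇒  T̂ − μ = ρ(X − μ)
ρ = (T̂ − μ)/(X − μ) = (114.5286 − 96.3) / (121 − 96.3) = 18.2286 / 24.7 = 0.73800

0.738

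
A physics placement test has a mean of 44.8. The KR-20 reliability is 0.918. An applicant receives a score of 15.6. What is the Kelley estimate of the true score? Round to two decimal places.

17.99

T̂ = ρX + (1 − ρ)μ
  = 0.918 × 15.6 + 0.082 × 44.8
  = 14.3208 + 3.6736
  = 17.994
  ≈ 17.99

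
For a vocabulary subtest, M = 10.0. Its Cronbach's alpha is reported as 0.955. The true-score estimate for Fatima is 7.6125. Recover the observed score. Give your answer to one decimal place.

7.5

T̂ = ρX + (1 − ρ)μ  ⇒  X = (T̂ − (1 − ρ)μ) / ρ
X = (7.6125 − 0.045 × 10.0) / 0.955 = (7.6125 − 0.4500) / 0.955 = 7.1625 / 0.955 = 7.500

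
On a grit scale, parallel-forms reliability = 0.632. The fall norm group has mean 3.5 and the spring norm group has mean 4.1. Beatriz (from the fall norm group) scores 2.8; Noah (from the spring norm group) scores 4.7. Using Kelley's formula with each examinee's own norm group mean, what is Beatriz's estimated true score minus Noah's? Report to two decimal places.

-1.42

T̂_Beatriz = 0.632(2.8) + 0.368(3.5) = 3.0576
T̂_Noah = 0.632(4.7) + 0.368(4.1) = 4.4792
Difference = 3.0576 − 4.4792 = -1.4216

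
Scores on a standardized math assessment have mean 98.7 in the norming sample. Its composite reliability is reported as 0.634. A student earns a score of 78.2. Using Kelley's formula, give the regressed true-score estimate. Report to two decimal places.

85.70

Regress the observed score toward the mean by the unreliability: T̂ = 0.634·78.2 + 0.366·98.7 = 49.5788 + 36.1242 = 85.703.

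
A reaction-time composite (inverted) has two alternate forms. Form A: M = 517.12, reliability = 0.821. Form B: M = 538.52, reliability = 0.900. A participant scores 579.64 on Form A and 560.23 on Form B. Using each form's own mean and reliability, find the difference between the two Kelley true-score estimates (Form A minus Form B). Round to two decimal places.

T̂_A = 0.821(579.64) + 0.179(517.12) = 568.4489
T̂_B = 0.900(560.23) + 0.100(538.52) = 558.0590
T̂_A − T̂_B = 10.3899

10.39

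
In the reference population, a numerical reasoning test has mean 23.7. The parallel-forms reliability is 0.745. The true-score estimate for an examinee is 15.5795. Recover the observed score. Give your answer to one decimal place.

12.8

T̂ = ρX + (1 − ρ)μ  ⇒  X = (T̂ − (1 − ρ)μ) / ρ
X = (15.5795 − 0.255 × 23.7) / 0.745 = (15.5795 − 6.0435) / 0.745 = 9.5360 / 0.745 = 12.800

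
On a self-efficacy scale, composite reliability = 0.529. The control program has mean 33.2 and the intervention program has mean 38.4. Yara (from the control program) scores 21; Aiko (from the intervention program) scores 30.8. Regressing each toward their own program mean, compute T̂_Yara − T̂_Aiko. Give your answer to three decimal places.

T̂_Yara = 0.529(21) + 0.471(33.2) = 26.74620
T̂_Aiko = 0.529(30.8) + 0.471(38.4) = 34.37960
Difference = 26.74620 − 34.37960 = -7.63340

-7.633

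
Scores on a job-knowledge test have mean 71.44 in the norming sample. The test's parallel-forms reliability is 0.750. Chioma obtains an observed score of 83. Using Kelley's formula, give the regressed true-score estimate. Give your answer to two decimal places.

T̂ = 0.750(83) + 0.250(71.44) = 62.250 + 17.86000 = 80.110 → 80.11

80.11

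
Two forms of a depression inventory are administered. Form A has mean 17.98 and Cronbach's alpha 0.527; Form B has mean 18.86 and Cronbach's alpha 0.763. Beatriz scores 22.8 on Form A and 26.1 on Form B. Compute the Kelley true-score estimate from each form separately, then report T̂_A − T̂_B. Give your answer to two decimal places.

-3.86

T̂_A = 0.527(22.8) + 0.473(17.98) = 20.5201
T̂_B = 0.763(26.1) + 0.237(18.86) = 24.3841
T̂_A − T̂_B = -3.8640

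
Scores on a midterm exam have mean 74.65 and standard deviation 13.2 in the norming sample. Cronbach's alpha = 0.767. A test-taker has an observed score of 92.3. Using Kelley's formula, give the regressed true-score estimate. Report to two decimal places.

Kelley's formula gives T̂ = 0.767·92.3 + 0.233·74.65 = 70.7941 + 17.39345 = 88.188.

88.19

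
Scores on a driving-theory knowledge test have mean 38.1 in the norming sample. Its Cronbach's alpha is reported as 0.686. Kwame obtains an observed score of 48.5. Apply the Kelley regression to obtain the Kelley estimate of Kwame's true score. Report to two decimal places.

45.23

Regress the observed score toward the mean by the unreliability: T̂ = 0.686·48.5 + 0.314·38.1 = 33.2710 + 11.9634 = 45.234.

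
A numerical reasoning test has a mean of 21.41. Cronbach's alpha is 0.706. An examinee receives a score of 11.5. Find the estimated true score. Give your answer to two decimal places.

Regress the observed score toward the mean by the unreliability: T̂ = 0.706·11.5 + 0.294·21.41 = 8.1190 + 6.29454 = 14.414.

14.41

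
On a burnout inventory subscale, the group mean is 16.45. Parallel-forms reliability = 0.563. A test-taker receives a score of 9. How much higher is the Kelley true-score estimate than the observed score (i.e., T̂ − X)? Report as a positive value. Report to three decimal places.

3.256

Regress the observed score toward the mean by the unreliability: T̂ = 0.563·9 + 0.437·16.45 = 5.067 + 7.18865 = 12.25565.
T̂ − X = 12.2556 − 9 = 3.2556 → 3.256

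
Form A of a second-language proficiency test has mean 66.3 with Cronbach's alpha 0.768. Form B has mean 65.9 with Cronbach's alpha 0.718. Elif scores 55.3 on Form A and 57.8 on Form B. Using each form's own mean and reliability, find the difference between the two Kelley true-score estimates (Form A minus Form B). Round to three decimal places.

T̂_A = 0.768(55.3) + 0.232(66.3) = 57.85200
T̂_B = 0.718(57.8) + 0.282(65.9) = 60.08420
T̂_A − T̂_B = -2.23220

-2.232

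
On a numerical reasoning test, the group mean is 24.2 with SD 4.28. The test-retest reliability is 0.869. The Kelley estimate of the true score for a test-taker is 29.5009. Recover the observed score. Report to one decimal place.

30.3

T̂ = ρX + (1 − ρ)μ  ⇒  X = (T̂ − (1 − ρ)μ) / ρ
X = (29.5009 − 0.131 × 24.2) / 0.869 = (29.5009 − 3.1702) / 0.869 = 26.3307 / 0.869 = 30.300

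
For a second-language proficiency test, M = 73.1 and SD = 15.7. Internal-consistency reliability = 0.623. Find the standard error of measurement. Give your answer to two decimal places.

SEM = SD · √(1 − ρ) = 15.7 × √0.377 = 15.7 × 0.6140 = 9.640

9.64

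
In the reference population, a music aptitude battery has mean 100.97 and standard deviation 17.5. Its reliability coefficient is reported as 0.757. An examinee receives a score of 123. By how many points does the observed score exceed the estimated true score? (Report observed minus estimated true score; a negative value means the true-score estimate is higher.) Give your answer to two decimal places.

T̂ = ρX + (1 − ρ)μ
  = 0.757 × 123 + 0.243 × 100.97
  = 93.111 + 24.53571
  = 117.6467
  ≈ 117.647
X − T̂ = 123 − 117.647 = 5.353 → 5.35

5.35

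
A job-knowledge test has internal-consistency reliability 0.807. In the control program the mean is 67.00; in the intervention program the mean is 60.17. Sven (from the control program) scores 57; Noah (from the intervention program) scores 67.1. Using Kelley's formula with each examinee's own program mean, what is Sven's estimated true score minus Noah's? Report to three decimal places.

T̂_Sven = 0.807(57) + 0.193(67.00) = 58.93000
T̂_Noah = 0.807(67.1) + 0.193(60.17) = 65.76251
Difference = 58.93000 − 65.76251 = -6.83251

-6.833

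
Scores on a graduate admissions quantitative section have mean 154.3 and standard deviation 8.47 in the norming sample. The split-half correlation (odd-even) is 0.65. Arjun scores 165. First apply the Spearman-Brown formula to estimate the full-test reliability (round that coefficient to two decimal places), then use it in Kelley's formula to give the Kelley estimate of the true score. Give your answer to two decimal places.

162.75

Spearman-Brown: ρ = 2r/(1 + r) = 2(0.65)/(1 + 0.65) = 1.300/1.65 = 0.7879 → 0.79
T̂ = 0.79(165) + 0.21(154.3) = 130.35 + 32.403 = 162.753 → 162.75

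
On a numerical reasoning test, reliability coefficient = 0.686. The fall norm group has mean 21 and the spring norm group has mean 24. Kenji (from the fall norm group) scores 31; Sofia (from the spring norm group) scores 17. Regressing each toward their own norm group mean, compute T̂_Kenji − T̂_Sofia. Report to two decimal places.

8.66

T̂_Kenji = 0.686(31) + 0.314(21) = 27.8600
T̂_Sofia = 0.686(17) + 0.314(24) = 19.1980
Difference = 27.8600 − 19.1980 = 8.6620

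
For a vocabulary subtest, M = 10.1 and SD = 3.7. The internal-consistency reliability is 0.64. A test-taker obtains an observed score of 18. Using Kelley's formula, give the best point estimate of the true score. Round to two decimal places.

15.16

T̂ = 0.64(18) + 0.36(10.1) = 11.52 + 3.636 = 15.156 → 15.16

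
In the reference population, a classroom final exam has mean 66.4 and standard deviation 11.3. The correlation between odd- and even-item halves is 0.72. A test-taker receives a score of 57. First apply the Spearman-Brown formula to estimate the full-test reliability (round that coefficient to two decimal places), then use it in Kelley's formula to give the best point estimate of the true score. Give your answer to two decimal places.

58.50

Spearman-Brown: ρ = 2r/(1 + r) = 2(0.72)/(1 + 0.72) = 1.440/1.72 = 0.8372 → 0.84
T̂ = ρX + (1 − ρ)μ
  = 0.84 × 57 + 0.16 × 66.4
  = 47.88 + 10.624
  = 58.504
  ≈ 58.50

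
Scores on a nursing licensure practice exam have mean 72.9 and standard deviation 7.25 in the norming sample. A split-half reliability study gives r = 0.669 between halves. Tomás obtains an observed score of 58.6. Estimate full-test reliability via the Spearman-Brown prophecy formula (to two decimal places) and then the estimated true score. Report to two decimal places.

61.46

Spearman-Brown: ρ = 2r/(1 + r) = 2(0.669)/(1 + 0.669) = 1.3380/1.669 = 0.8017 → 0.80
Weight the observed score by reliability and the mean by (1 − reliability): T̂ = 0.80·58.6 + 0.20·72.9 = 46.880 + 14.580 = 61.460.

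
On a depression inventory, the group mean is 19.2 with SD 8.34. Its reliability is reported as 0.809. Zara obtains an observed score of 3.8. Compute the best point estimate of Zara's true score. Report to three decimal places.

T̂ = ρX + (1 − ρ)μ
  = 0.809 × 3.8 + 0.191 × 19.2
  = 3.0742 + 3.6672
  = 6.7414
  ≈ 6.741

6.741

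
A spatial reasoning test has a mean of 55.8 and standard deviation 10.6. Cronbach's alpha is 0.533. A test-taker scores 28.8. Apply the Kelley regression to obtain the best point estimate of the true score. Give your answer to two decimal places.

Regress the observed score toward the mean by the unreliability: T̂ = 0.533·28.8 + 0.467·55.8 = 15.3504 + 26.0586 = 41.409.

41.41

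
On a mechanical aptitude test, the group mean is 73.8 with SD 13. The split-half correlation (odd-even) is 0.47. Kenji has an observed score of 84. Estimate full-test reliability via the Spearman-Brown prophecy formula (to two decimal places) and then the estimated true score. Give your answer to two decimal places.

Spearman-Brown: ρ = 2r/(1 + r) = 2(0.47)/(1 + 0.47) = 0.940/1.47 = 0.6395 → 0.64
Kelley's formula gives T̂ = 0.64·84 + 0.36·73.8 = 53.76 + 26.568 = 80.328.

80.33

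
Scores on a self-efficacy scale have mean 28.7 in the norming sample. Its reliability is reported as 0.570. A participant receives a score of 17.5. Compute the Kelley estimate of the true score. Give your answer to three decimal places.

22.316

T̂ = ρX + (1 − ρ)μ
  = 0.570 × 17.5 + 0.430 × 28.7
  = 9.9750 + 12.3410
  = 22.3160
  ≈ 22.316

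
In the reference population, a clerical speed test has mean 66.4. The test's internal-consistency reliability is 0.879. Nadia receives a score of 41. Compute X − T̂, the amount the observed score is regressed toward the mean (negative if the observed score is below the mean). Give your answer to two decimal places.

-3.07

Regress the observed score toward the mean by the unreliability: T̂ = 0.879·41 + 0.121·66.4 = 36.039 + 8.0344 = 44.0734.
X − T̂ = 41 − 44.073 = -3.073 → -3.07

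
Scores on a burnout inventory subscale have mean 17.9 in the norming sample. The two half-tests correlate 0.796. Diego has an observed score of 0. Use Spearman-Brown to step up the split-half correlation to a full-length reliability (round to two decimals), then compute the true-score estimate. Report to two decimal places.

1.97

Spearman-Brown: ρ = 2r/(1 + r) = 2(0.796)/(1 + 0.796) = 1.5920/1.796 = 0.8864 → 0.89
T̂ = ρX + (1 − ρ)μ
  = 0.89 × 0 + 0.11 × 17.9
  = 0.00 + 1.969
  = 1.969
  ≈ 1.97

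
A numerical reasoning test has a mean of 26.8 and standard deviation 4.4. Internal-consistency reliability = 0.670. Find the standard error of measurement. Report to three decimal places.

2.528

SEM = SD · √(1 − ρ) = 4.4 × √0.330 = 4.4 × 0.5745 = 2.5276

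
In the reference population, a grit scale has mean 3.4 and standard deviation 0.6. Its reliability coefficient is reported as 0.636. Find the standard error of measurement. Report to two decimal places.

0.36

SEM = SD · √(1 − ρ) = 0.6 × √0.364 = 0.6 × 0.6033 = 0.362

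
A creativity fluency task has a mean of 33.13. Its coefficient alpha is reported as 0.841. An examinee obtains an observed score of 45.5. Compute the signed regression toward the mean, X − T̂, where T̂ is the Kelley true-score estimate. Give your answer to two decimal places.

1.97

T̂ = ρX + (1 − ρ)μ
  = 0.841 × 45.5 + 0.159 × 33.13
  = 38.2655 + 5.26767
  = 43.5332
  ≈ 43.533
X − T̂ = 45.5 − 43.533 = 1.967 → 1.97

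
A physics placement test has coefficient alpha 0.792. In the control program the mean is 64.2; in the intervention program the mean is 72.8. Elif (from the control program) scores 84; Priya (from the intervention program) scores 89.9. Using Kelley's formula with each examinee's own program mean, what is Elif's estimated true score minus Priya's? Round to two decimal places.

T̂_Elif = 0.792(84) + 0.208(64.2) = 79.8816
T̂_Priya = 0.792(89.9) + 0.208(72.8) = 86.3432
Difference = 79.8816 − 86.3432 = -6.4616

-6.46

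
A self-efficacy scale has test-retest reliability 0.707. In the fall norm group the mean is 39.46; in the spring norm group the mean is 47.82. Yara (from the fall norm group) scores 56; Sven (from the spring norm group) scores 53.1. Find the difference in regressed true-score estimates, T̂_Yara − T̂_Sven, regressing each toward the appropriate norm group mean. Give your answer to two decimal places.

T̂_Yara = 0.707(56) + 0.293(39.46) = 51.1538
T̂_Sven = 0.707(53.1) + 0.293(47.82) = 51.5530
Difference = 51.1538 − 51.5530 = -0.3992

-0.40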